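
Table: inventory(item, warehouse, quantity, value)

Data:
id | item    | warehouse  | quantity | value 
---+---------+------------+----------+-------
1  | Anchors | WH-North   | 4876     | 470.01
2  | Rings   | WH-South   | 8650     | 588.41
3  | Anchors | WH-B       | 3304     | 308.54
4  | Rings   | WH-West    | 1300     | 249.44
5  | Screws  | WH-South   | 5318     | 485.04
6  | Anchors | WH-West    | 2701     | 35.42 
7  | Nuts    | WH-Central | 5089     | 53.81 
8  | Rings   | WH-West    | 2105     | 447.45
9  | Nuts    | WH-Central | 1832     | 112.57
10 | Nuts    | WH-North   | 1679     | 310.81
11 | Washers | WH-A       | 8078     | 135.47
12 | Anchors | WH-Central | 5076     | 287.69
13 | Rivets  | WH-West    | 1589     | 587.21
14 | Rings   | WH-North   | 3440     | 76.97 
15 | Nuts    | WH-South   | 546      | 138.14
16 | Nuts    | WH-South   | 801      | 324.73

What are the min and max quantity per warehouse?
SELECT warehouse, MIN(quantity), MAX(quantity)
FROM inventory
GROUP BY warehouse

Result:
  WH-A: min=8078, max=8078
  WH-B: min=3304, max=3304
  WH-Central: min=1832, max=5089
  WH-North: min=1679, max=4876
  WH-South: min=546, max=8650
  WH-West: min=1300, max=2701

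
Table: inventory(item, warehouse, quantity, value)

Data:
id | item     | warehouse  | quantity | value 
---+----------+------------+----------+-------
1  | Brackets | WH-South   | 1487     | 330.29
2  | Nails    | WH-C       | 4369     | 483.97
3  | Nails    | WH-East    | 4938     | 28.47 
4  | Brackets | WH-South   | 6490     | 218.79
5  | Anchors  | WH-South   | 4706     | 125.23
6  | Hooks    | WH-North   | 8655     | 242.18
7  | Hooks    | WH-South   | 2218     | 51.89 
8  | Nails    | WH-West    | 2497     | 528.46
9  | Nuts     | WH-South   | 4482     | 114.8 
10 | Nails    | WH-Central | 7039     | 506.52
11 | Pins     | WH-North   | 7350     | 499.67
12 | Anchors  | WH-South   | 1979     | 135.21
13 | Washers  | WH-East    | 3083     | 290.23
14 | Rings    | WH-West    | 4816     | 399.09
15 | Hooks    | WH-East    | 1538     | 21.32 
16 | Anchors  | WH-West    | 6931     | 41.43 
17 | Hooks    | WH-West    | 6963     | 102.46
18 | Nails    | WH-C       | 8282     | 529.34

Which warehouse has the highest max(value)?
SELECT warehouse, MAX(value) as val
FROM inventory
GROUP BY warehouse
ORDER BY val DESC
LIMIT 1

Result: WH-C with max(value) = 529.34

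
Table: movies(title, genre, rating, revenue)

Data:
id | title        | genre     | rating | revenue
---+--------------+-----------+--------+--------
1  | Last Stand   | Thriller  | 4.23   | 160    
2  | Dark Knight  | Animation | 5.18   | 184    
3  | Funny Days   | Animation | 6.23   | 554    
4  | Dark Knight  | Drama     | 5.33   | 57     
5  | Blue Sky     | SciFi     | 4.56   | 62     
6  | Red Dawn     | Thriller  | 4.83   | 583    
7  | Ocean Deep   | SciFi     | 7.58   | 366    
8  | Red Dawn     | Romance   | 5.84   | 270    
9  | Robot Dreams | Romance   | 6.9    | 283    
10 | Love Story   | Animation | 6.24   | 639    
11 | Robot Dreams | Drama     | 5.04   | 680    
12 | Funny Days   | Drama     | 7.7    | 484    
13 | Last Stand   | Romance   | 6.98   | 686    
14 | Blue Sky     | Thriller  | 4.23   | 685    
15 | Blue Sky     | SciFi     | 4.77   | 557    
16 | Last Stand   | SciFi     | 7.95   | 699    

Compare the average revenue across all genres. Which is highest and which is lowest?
SELECT genre, AVG(revenue)
FROM movies
GROUP BY genre
ORDER BY AVG(revenue)

All groups:
  Drama: 407.00
  Romance: 413.00
  SciFi: 421.00
  Animation: 459.00
  Thriller: 476.00

Highest: Thriller (476.00)
Lowest: Drama (407.00)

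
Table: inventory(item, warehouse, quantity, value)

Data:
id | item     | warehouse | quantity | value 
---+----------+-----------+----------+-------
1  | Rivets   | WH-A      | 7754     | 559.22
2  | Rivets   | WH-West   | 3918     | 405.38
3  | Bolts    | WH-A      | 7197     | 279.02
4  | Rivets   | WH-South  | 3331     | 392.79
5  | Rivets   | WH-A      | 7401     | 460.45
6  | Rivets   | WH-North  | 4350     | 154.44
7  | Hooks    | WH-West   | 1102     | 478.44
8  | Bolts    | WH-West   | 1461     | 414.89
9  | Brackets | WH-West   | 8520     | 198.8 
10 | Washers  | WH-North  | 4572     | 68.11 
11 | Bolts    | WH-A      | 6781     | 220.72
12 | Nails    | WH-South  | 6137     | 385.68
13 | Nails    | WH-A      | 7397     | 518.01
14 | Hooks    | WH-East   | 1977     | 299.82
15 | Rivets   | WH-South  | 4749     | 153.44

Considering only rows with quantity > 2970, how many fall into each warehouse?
SELECT warehouse, COUNT(*)
FROM inventory
WHERE quantity > 2970
GROUP BY warehouse

Note: WHERE filters rows before grouping.

Result:
  WH-A: 5
  WH-North: 2
  WH-South: 3
  WH-West: 2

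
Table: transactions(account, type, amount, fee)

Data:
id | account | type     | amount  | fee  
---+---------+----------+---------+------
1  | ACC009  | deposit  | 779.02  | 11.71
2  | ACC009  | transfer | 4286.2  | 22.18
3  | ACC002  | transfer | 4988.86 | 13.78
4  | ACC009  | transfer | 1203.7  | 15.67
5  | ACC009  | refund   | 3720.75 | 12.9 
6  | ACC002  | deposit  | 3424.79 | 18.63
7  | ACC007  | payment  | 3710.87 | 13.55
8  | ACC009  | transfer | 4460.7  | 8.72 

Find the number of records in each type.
SELECT type, COUNT(*) as count
FROM transactions
GROUP BY type

Result:
  deposit: 2
  payment: 1
  refund: 1
  transfer: 4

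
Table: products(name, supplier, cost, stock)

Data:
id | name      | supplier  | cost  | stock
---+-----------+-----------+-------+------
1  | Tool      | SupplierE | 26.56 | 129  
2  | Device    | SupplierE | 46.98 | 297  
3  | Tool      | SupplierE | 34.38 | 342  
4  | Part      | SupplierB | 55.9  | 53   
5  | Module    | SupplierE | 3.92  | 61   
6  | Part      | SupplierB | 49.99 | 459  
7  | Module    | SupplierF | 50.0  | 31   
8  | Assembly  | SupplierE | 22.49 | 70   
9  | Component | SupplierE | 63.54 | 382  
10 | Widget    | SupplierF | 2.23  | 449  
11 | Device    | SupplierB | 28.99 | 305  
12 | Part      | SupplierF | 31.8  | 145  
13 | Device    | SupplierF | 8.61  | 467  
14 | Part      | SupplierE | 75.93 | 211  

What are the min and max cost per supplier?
SELECT supplier, MIN(cost), MAX(cost)
FROM products
GROUP BY supplier

Result:
  SupplierB: min=28.99, max=55.90
  SupplierE: min=3.92, max=75.93
  SupplierF: min=2.23, max=50.00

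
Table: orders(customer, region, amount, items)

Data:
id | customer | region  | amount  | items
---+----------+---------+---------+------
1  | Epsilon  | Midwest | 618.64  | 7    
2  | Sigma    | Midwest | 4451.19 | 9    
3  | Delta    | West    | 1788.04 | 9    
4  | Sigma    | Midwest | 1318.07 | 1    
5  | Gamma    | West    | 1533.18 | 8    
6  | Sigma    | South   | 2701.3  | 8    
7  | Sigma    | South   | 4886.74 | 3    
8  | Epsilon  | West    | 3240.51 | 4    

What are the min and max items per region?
SELECT region, MIN(items), MAX(items)
FROM orders
GROUP BY region

Result:
  Midwest: min=1, max=9
  South: min=3, max=8
  West: min=4, max=9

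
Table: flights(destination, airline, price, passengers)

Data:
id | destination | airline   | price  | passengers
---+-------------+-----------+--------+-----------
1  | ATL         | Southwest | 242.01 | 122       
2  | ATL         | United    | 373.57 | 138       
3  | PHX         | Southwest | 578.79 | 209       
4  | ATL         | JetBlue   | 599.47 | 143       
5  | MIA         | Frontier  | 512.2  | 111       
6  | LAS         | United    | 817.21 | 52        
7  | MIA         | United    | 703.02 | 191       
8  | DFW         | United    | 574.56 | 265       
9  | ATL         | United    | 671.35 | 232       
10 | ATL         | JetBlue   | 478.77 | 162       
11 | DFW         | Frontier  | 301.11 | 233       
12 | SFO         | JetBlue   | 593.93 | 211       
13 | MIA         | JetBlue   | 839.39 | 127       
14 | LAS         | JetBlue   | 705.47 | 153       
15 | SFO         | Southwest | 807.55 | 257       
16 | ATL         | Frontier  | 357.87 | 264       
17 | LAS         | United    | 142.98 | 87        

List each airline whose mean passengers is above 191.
SELECT airline, AVG(passengers)
FROM flights
GROUP BY airline
HAVING AVG(passengers) > 191

Result:
  Frontier: avg=202.67
  Southwest: avg=196.00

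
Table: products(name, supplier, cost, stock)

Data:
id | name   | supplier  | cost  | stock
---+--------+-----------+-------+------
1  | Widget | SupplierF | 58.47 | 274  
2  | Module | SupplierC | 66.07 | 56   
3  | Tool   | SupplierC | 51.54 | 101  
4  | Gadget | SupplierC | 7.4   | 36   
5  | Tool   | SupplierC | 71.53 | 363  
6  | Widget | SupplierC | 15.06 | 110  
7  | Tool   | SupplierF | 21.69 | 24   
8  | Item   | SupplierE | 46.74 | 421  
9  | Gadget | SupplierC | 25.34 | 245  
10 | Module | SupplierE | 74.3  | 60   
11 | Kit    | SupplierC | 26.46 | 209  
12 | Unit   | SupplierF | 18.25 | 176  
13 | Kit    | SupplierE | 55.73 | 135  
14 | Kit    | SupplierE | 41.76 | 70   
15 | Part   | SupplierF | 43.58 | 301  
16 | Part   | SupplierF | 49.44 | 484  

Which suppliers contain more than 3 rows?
SELECT supplier, COUNT(*) as cnt
FROM products
GROUP BY supplier
HAVING COUNT(*) > 3

Result:
  SupplierC: 7
  SupplierE: 4
  SupplierF: 5

Note: HAVING filters groups after aggregation, WHERE filters rows before.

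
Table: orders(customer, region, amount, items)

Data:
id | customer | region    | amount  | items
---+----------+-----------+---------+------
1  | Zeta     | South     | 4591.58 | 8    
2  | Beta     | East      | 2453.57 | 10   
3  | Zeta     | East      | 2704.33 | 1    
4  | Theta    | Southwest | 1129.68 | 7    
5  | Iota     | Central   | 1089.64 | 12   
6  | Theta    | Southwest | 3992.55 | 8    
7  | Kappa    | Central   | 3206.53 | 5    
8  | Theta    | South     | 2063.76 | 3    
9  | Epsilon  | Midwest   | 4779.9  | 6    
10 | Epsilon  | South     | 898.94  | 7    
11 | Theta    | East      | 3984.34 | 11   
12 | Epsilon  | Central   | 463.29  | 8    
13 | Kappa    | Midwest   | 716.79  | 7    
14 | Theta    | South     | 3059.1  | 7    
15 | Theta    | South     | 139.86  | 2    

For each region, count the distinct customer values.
SELECT region, COUNT(DISTINCT customer)
FROM orders
GROUP BY region

Result:
  Central: 3 distinct
  East: 3 distinct
  Midwest: 2 distinct
  South: 3 distinct
  Southwest: 1 distinct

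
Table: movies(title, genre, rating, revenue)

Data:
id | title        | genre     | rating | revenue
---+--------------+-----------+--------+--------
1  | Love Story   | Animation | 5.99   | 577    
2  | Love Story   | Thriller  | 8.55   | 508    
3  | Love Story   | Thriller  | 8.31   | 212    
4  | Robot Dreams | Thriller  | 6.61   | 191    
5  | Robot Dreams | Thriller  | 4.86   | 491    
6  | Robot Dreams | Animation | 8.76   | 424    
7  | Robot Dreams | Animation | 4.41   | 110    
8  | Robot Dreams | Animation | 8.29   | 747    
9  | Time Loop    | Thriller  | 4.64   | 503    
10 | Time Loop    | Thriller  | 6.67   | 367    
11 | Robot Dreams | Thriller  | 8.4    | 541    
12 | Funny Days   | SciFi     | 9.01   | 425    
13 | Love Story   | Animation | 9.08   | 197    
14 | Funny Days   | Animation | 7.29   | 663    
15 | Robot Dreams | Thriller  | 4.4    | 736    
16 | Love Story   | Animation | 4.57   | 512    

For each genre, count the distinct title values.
SELECT genre, COUNT(DISTINCT title)
FROM movies
GROUP BY genre

Result:
  Animation: 3 distinct
  SciFi: 1 distinct
  Thriller: 3 distinct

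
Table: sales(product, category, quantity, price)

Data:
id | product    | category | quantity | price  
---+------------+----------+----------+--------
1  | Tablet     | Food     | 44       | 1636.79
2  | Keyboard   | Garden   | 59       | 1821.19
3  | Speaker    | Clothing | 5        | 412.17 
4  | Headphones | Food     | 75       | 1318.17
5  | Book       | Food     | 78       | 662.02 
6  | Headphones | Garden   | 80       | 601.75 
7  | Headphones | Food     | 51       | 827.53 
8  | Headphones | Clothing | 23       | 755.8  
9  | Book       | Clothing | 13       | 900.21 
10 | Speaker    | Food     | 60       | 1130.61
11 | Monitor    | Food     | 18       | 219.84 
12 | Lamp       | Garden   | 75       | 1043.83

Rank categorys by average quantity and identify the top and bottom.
SELECT category, AVG(quantity)
FROM sales
GROUP BY category
ORDER BY AVG(quantity)

All groups:
  Clothing: 13.67
  Food: 54.33
  Garden: 71.33

Highest: Garden (71.33)
Lowest: Clothing (13.67)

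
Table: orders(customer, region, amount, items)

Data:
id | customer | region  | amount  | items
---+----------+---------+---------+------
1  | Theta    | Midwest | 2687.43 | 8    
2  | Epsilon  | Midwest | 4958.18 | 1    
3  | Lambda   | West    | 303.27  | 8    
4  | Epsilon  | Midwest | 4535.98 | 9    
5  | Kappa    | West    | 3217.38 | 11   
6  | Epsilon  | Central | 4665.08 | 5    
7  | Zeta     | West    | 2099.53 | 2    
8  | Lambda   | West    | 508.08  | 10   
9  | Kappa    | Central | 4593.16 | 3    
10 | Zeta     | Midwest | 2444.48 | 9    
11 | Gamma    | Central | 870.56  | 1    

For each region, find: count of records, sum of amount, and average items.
SELECT region,
       COUNT(*) as cnt,
       SUM(amount) as total_amount,
       AVG(items) as avg_items
FROM orders
GROUP BY region

Result:
  Central: 3 records, 10128.80 total amount, 3.00 avg items
  Midwest: 4 records, 14626.07 total amount, 6.75 avg items
  West: 4 records, 6128.26 total amount, 7.75 avg items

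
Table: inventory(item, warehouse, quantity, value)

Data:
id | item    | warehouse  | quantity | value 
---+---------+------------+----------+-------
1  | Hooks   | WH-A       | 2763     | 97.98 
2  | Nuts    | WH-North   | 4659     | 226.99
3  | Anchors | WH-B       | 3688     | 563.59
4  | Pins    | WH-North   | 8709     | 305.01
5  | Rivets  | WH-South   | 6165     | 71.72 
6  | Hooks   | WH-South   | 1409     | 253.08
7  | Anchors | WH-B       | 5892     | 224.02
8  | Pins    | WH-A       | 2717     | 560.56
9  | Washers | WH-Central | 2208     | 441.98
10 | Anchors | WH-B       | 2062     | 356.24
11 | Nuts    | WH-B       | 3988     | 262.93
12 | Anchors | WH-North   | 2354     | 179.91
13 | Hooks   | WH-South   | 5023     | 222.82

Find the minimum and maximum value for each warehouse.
SELECT warehouse, MIN(value), MAX(value)
FROM inventory
GROUP BY warehouse

Result:
  WH-A: min=97.98, max=560.56
  WH-B: min=224.02, max=563.59
  WH-Central: min=441.98, max=441.98
  WH-North: min=179.91, max=305.01
  WH-South: min=71.72, max=253.08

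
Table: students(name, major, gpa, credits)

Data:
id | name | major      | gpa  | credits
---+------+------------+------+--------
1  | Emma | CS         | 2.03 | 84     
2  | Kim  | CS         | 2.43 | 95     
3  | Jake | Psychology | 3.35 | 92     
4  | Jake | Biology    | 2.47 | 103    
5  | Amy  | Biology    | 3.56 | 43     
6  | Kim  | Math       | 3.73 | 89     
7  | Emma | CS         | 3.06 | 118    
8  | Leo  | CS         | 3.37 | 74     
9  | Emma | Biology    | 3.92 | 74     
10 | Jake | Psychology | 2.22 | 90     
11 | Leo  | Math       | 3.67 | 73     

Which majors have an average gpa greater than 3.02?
SELECT major, AVG(gpa)
FROM students
GROUP BY major
HAVING AVG(gpa) > 3.02

Result:
  Biology: avg=3.32
  Math: avg=3.70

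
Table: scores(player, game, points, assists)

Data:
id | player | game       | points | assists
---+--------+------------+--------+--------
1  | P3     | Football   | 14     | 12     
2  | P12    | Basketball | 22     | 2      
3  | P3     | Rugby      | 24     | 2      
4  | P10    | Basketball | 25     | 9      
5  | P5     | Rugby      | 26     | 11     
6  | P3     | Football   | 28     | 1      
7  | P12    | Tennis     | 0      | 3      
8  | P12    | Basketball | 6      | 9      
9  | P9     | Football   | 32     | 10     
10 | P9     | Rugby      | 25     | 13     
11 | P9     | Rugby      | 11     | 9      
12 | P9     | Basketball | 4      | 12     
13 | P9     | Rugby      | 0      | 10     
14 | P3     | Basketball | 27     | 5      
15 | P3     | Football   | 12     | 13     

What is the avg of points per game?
SELECT game, AVG(points) as result
FROM scores
GROUP BY game

Result:
  Basketball: 16.80
  Football: 21.50
  Rugby: 17.20
  Tennis: 0.00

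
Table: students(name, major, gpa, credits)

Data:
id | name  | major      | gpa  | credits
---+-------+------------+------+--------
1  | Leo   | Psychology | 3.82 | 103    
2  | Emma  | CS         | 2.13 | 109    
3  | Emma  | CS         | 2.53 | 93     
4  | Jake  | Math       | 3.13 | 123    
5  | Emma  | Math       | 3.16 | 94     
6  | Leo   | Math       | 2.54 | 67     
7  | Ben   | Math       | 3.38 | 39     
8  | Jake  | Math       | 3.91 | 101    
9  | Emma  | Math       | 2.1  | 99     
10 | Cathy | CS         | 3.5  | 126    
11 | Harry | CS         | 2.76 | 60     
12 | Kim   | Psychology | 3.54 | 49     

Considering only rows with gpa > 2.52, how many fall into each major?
SELECT major, COUNT(*)
FROM students
WHERE gpa > 2.52
GROUP BY major

Note: WHERE filters rows before grouping.

Result:
  CS: 3
  Math: 5
  Psychology: 2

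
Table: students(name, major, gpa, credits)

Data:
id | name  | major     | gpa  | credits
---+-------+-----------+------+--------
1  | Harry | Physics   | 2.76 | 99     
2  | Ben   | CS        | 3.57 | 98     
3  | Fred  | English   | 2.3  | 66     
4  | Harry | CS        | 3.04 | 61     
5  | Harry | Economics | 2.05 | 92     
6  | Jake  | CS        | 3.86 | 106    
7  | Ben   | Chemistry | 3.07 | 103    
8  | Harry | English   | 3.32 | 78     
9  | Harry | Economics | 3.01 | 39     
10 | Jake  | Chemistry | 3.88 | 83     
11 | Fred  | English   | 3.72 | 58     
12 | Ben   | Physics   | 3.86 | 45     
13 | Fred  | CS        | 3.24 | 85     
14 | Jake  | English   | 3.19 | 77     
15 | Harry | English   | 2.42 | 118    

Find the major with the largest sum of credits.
SELECT major, SUM(credits) as val
FROM students
GROUP BY major
ORDER BY val DESC
LIMIT 1

Result: English with sum(credits) = 397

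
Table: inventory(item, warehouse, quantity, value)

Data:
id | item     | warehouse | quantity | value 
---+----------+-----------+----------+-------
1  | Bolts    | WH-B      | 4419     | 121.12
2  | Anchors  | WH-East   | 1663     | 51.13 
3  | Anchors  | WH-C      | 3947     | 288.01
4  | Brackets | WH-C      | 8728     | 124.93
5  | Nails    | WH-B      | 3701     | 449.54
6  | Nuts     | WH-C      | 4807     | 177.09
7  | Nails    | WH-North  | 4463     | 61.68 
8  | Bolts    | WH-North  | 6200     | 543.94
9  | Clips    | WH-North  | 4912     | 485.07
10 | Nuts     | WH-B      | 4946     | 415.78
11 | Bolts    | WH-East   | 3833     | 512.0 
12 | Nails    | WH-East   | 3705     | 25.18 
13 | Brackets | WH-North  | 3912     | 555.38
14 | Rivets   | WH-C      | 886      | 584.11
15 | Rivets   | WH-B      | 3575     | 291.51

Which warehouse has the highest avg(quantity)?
SELECT warehouse, AVG(quantity) as val
FROM inventory
GROUP BY warehouse
ORDER BY val DESC
LIMIT 1

Result: WH-North with avg(quantity) = 4871.75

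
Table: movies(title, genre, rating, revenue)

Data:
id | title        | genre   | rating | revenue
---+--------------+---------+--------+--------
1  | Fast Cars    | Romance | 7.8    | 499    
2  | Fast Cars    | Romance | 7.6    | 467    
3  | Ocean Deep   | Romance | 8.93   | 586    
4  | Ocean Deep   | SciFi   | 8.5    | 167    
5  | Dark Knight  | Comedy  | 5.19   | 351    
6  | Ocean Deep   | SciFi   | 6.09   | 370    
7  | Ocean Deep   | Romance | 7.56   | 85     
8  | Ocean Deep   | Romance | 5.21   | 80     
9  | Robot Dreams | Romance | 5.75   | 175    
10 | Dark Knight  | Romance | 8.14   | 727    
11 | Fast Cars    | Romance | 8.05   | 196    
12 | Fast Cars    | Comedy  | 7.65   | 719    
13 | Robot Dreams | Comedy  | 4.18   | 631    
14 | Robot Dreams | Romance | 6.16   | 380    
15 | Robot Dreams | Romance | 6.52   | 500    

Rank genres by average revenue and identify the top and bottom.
SELECT genre, AVG(revenue)
FROM movies
GROUP BY genre
ORDER BY AVG(revenue)

All groups:
  SciFi: 268.50
  Romance: 369.50
  Comedy: 567.00

Highest: Comedy (567.00)
Lowest: SciFi (268.50)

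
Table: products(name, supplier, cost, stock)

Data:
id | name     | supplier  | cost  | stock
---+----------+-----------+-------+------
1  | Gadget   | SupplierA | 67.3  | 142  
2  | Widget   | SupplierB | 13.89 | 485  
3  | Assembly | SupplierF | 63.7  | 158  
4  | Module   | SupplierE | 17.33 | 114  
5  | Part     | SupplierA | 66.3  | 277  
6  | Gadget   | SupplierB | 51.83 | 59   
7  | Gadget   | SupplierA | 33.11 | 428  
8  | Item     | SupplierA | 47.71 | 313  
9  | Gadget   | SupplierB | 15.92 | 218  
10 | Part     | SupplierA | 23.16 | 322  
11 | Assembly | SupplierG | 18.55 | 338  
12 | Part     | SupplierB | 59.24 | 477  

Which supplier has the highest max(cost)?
SELECT supplier, MAX(cost) as val
FROM products
GROUP BY supplier
ORDER BY val DESC
LIMIT 1

Result: SupplierA with max(cost) = 67.30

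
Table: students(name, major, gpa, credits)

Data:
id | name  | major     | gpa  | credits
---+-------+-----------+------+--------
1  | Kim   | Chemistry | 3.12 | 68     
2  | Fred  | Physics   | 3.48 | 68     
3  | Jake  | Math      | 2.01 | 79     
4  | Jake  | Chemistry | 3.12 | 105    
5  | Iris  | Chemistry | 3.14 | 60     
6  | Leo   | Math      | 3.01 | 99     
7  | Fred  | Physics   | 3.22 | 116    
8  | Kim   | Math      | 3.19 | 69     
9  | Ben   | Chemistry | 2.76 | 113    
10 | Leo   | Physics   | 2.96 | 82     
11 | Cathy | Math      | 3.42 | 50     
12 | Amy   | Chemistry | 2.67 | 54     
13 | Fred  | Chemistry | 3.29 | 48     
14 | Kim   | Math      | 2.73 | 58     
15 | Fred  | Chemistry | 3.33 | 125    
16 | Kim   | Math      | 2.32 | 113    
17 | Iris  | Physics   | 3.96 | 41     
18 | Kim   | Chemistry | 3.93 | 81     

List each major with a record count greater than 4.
SELECT major, COUNT(*) as cnt
FROM students
GROUP BY major
HAVING COUNT(*) > 4

Result:
  Chemistry: 8
  Math: 6

Note: HAVING filters groups after aggregation, WHERE filters rows before.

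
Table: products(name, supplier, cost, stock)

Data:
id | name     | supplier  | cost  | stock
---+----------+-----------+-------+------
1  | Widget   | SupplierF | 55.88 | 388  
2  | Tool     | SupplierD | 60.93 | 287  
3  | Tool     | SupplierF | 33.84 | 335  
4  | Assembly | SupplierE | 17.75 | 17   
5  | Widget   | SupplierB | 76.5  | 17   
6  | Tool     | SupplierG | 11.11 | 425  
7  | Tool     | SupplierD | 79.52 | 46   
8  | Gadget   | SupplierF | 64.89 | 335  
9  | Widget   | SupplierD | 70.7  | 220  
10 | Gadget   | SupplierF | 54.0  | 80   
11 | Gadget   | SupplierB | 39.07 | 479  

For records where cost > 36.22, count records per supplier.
SELECT supplier, COUNT(*)
FROM products
WHERE cost > 36.22
GROUP BY supplier

Note: WHERE filters rows before grouping.

Result:
  SupplierB: 2
  SupplierD: 3
  SupplierF: 3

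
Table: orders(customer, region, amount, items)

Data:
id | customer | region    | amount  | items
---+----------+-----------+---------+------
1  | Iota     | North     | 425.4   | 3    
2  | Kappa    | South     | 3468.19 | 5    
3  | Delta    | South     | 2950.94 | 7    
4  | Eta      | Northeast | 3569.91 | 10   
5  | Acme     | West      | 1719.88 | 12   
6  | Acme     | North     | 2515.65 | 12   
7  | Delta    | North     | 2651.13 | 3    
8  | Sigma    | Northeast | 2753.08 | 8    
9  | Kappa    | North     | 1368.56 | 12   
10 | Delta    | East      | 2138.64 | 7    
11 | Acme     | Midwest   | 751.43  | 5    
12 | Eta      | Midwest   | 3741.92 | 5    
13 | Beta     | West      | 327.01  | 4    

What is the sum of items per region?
SELECT region, SUM(items) as result
FROM orders
GROUP BY region

Result:
  East: 7
  Midwest: 10
  North: 30
  Northeast: 18
  South: 12
  West: 16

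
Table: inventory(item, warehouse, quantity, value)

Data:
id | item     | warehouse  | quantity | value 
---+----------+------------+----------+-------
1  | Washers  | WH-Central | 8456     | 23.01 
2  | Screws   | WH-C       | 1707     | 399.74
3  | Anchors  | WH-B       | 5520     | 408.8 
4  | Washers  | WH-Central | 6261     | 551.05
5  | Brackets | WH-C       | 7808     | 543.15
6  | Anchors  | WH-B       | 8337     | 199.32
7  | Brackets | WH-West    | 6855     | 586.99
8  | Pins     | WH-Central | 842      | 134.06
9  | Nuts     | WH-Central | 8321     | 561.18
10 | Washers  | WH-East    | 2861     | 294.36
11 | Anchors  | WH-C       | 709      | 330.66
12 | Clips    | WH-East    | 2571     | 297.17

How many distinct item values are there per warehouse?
SELECT warehouse, COUNT(DISTINCT item)
FROM inventory
GROUP BY warehouse

Result:
  WH-B: 1 distinct
  WH-C: 3 distinct
  WH-Central: 3 distinct
  WH-East: 2 distinct
  WH-West: 1 distinct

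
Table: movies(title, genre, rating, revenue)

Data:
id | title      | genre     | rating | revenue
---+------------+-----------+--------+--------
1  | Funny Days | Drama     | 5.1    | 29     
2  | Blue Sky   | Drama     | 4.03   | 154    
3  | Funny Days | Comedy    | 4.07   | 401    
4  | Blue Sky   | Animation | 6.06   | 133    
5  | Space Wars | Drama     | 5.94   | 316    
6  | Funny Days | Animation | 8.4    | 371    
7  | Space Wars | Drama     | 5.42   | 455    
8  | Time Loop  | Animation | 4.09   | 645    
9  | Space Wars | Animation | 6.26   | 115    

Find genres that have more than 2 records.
SELECT genre, COUNT(*) as cnt
FROM movies
GROUP BY genre
HAVING COUNT(*) > 2

Result:
  Animation: 4
  Drama: 4

Note: HAVING filters groups after aggregation, WHERE filters rows before.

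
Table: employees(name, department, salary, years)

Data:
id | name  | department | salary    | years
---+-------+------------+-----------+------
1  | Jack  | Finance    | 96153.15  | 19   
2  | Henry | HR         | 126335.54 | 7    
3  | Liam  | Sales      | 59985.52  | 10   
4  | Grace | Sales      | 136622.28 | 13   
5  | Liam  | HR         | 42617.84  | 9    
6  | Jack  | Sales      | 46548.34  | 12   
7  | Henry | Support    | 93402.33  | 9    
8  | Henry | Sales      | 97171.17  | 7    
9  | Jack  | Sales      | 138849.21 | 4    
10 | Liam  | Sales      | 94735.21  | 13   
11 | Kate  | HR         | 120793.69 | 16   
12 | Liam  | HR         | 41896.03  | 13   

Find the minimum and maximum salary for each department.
SELECT department, MIN(salary), MAX(salary)
FROM employees
GROUP BY department

Result:
  Finance: min=96153.15, max=96153.15
  HR: min=41896.03, max=126335.54
  Sales: min=46548.34, max=138849.21
  Support: min=93402.33, max=93402.33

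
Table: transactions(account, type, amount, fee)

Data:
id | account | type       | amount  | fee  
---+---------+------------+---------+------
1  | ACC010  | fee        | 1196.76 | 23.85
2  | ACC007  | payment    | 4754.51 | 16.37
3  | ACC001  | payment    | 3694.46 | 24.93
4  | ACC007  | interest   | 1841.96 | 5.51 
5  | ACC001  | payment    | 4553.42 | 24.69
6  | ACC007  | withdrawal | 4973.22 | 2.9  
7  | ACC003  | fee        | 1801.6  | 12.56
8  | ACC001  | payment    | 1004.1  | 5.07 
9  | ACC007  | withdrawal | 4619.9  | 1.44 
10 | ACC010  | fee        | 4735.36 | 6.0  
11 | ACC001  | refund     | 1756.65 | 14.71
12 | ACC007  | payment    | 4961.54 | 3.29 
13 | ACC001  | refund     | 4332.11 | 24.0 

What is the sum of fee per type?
SELECT type, SUM(fee) as result
FROM transactions
GROUP BY type

Result:
  fee: 42.41
  interest: 5.51
  payment: 74.35
  refund: 38.71
  withdrawal: 4.34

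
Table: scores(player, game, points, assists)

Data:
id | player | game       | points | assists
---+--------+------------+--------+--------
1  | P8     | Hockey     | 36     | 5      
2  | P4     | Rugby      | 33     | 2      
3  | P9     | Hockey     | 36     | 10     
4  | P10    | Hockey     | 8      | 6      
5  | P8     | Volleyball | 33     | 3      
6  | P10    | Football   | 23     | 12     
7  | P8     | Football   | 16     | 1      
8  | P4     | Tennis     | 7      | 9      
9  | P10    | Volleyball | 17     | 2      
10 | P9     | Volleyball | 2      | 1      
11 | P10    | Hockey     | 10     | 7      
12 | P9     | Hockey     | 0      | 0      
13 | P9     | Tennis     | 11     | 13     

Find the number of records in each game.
SELECT game, COUNT(*) as count
FROM scores
GROUP BY game

Result:
  Football: 2
  Hockey: 5
  Rugby: 1
  Tennis: 2
  Volleyball: 3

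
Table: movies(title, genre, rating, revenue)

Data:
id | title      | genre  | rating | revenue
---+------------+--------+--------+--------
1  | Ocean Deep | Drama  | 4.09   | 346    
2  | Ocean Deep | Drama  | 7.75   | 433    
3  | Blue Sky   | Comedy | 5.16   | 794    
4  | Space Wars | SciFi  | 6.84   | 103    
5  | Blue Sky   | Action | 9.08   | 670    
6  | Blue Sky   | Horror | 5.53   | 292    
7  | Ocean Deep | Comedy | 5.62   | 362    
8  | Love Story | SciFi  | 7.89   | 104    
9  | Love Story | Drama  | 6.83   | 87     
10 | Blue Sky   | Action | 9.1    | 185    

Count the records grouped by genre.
SELECT genre, COUNT(*) as count
FROM movies
GROUP BY genre

Result:
  Action: 2
  Comedy: 2
  Drama: 3
  Horror: 1
  SciFi: 2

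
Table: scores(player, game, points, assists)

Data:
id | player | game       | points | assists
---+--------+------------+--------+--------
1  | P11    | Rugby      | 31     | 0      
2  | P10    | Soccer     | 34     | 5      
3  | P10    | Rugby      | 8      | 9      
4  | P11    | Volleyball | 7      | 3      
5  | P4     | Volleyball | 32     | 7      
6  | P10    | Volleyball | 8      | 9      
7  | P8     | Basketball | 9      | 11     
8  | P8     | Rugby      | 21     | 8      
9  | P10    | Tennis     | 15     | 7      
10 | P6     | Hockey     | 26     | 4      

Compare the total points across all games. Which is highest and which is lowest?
SELECT game, SUM(points)
FROM scores
GROUP BY game
ORDER BY SUM(points)

All groups:
  Basketball: 9
  Tennis: 15
  Hockey: 26
  Soccer: 34
  Volleyball: 47
  Rugby: 60

Highest: Rugby (60)
Lowest: Basketball (9)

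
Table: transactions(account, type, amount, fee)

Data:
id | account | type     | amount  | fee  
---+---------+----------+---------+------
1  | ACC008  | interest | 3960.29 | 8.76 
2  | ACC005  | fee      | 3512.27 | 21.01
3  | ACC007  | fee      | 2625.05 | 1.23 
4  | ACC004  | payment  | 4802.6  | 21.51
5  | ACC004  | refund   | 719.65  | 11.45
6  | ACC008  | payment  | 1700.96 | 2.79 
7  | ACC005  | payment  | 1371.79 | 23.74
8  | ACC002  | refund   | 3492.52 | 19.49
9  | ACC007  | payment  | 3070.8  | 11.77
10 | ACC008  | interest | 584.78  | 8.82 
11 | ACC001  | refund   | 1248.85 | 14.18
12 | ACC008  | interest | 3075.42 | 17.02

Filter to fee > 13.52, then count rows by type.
SELECT type, COUNT(*)
FROM transactions
WHERE fee > 13.52
GROUP BY type

Note: WHERE filters rows before grouping.

Result:
  fee: 1
  interest: 1
  payment: 2
  refund: 2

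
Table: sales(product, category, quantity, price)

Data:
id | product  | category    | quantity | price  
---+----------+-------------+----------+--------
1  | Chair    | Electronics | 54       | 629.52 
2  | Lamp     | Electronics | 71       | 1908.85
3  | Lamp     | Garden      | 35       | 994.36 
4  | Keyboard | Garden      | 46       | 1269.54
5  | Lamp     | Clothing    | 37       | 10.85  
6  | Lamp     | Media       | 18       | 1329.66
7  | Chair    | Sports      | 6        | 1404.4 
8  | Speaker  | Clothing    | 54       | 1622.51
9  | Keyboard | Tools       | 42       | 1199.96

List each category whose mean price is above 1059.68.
SELECT category, AVG(price)
FROM sales
GROUP BY category
HAVING AVG(price) > 1059.68

Result:
  Electronics: avg=1269.19
  Garden: avg=1131.95
  Media: avg=1329.66
  Sports: avg=1404.40
  Tools: avg=1199.96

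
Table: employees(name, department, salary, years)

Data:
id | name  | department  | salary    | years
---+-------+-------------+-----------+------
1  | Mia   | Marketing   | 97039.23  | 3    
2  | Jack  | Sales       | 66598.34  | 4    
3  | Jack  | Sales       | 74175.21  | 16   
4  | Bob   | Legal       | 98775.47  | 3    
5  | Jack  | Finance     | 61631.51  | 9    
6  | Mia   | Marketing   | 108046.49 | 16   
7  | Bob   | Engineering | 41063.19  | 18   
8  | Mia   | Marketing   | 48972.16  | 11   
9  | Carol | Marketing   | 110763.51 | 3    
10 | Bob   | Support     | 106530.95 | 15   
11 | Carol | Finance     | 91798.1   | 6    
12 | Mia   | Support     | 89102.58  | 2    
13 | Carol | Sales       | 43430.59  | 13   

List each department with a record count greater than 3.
SELECT department, COUNT(*) as cnt
FROM employees
GROUP BY department
HAVING COUNT(*) > 3

Result:
  Marketing: 4

Note: HAVING filters groups after aggregation, WHERE filters rows before.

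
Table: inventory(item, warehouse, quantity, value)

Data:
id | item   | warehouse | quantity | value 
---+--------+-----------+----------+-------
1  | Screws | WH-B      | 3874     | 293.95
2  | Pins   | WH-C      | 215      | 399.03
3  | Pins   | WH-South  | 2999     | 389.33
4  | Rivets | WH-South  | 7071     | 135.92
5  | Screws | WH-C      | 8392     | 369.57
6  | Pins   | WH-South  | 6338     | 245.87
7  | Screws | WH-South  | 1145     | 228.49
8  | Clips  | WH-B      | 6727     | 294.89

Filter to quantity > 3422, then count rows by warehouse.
SELECT warehouse, COUNT(*)
FROM inventory
WHERE quantity > 3422
GROUP BY warehouse

Note: WHERE filters rows before grouping.

Result:
  WH-B: 2
  WH-C: 1
  WH-South: 2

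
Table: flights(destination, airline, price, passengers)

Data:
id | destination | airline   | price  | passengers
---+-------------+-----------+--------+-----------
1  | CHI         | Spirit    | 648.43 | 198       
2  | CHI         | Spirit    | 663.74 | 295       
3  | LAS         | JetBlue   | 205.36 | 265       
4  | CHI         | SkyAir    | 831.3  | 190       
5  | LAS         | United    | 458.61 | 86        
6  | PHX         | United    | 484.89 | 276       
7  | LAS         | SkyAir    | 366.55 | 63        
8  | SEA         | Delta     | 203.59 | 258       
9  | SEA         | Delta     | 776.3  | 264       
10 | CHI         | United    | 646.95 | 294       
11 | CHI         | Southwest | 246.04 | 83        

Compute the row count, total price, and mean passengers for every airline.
SELECT airline,
       COUNT(*) as cnt,
       SUM(price) as total_price,
       AVG(passengers) as avg_passengers
FROM flights
GROUP BY airline

Result:
  Delta: 2 records, 979.89 total price, 261.00 avg passengers
  JetBlue: 1 records, 205.36 total price, 265.00 avg passengers
  SkyAir: 2 records, 1197.85 total price, 126.50 avg passengers
  Southwest: 1 records, 246.04 total price, 83.00 avg passengers
  Spirit: 2 records, 1312.17 total price, 246.50 avg passengers
  United: 3 records, 1590.45 total price, 218.67 avg passengers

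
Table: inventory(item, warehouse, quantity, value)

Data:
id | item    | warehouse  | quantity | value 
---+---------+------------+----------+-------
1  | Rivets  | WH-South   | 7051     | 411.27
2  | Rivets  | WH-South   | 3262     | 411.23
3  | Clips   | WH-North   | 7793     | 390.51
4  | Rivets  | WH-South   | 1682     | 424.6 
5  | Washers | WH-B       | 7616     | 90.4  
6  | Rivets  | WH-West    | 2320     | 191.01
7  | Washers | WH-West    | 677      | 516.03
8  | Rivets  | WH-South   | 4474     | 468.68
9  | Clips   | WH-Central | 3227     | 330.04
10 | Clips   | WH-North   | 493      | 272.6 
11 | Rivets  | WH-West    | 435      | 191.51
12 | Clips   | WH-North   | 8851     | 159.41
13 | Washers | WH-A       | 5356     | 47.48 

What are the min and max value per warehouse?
SELECT warehouse, MIN(value), MAX(value)
FROM inventory
GROUP BY warehouse

Result:
  WH-A: min=47.48, max=47.48
  WH-B: min=90.40, max=90.40
  WH-Central: min=330.04, max=330.04
  WH-North: min=159.41, max=390.51
  WH-South: min=411.23, max=468.68
  WH-West: min=191.01, max=516.03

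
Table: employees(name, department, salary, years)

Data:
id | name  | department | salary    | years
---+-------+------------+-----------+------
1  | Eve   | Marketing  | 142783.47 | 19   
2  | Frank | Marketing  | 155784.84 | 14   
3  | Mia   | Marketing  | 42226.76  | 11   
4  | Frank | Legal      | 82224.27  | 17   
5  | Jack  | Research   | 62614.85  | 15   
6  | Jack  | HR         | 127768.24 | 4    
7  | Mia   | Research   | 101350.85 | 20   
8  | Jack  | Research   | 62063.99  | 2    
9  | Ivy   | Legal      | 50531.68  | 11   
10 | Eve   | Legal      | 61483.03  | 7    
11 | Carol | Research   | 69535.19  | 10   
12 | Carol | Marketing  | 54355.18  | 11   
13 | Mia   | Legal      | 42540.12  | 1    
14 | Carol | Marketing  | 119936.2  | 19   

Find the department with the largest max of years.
SELECT department, MAX(years) as val
FROM employees
GROUP BY department
ORDER BY val DESC
LIMIT 1

Result: Research with max(years) = 20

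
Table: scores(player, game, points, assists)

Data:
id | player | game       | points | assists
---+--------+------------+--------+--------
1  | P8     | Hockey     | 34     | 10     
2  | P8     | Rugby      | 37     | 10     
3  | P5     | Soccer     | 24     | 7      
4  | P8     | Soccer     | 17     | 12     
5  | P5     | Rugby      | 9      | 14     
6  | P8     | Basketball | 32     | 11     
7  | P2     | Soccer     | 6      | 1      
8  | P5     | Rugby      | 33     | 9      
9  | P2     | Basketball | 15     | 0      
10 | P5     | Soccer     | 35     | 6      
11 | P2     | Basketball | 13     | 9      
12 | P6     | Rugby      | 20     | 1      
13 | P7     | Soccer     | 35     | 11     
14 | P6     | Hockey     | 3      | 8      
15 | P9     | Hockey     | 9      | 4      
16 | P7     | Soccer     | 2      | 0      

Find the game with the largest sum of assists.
SELECT game, SUM(assists) as val
FROM scores
GROUP BY game
ORDER BY val DESC
LIMIT 1

Result: Soccer with sum(assists) = 37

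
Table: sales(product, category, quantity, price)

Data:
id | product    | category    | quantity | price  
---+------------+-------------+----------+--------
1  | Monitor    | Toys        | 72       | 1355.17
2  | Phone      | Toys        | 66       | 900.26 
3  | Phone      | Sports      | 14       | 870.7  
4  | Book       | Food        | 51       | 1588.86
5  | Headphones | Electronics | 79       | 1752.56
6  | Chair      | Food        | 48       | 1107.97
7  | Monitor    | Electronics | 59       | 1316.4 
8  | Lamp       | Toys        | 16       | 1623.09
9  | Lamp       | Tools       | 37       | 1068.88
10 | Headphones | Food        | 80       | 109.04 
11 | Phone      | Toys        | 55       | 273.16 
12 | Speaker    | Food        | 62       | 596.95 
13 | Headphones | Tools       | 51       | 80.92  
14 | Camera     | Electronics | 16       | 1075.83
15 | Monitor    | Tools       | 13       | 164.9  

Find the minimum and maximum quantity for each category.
SELECT category, MIN(quantity), MAX(quantity)
FROM sales
GROUP BY category

Result:
  Electronics: min=16, max=79
  Food: min=48, max=80
  Sports: min=14, max=14
  Tools: min=13, max=51
  Toys: min=16, max=72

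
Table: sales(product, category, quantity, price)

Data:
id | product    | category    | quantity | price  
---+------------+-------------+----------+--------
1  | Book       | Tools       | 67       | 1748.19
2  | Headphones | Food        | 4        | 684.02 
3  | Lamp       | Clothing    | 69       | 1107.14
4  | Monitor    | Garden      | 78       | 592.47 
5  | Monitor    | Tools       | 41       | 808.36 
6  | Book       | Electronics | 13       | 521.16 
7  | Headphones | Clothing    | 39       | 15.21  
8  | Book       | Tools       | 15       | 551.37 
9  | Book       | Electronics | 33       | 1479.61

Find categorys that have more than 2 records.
SELECT category, COUNT(*) as cnt
FROM sales
GROUP BY category
HAVING COUNT(*) > 2

Result:
  Tools: 3

Note: HAVING filters groups after aggregation, WHERE filters rows before.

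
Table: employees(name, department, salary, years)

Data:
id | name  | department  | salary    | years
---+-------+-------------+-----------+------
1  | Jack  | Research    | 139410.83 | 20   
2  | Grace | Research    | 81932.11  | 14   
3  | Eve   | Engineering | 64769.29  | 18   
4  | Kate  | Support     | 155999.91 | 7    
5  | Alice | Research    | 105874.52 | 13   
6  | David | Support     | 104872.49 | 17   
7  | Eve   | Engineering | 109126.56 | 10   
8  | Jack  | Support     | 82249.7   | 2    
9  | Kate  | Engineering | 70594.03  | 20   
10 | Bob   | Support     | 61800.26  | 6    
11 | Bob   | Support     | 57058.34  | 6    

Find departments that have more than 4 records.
SELECT department, COUNT(*) as cnt
FROM employees
GROUP BY department
HAVING COUNT(*) > 4

Result:
  Support: 5

Note: HAVING filters groups after aggregation, WHERE filters rows before.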